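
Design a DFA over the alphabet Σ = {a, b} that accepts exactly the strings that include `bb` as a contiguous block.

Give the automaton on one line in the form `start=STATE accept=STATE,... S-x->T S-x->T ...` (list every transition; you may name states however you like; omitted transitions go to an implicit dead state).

States s0..s1 record the length of the longest prefix of `bb` that matches the current input suffix. Reaching s2 means `bb` has been seen, and we stay there forever. Accept from s2.
With 3 states:
        a   b  
>  s0   s0  s1 
   s1   s0  s2 
 * s2   s2  s2 
(> = start, * = accepting)

start=s0 accept=s2 s0-a->s0 s0-b->s1 s1-a->s0 s1-b->s2 s2-a->s2 s2-b->s2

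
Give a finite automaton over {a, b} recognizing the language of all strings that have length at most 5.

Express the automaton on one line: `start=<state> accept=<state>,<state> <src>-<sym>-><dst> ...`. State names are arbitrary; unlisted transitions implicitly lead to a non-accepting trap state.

start=s0 accept=s0,s1,s2,s3,s4,s5 s0-a->s1 s0-b->s1 s1-a->s2 s1-b->s2 s2-a->s3 s2-b->s3 s3-a->s4 s3-b->s4 s4-a->s5 s4-b->s5 s5-a->s6 s5-b->s6 s6-a->s6 s6-b->s6

Count input length up to 6: every symbol moves from s0 toward s6, which means 'more than 5' and absorbs. Accept from {s0, s1, s2, s3, s4, s5}.
With 7 states:
        a   b  
>* s0   s1  s1 
 * s1   s2  s2 
 * s2   s3  s3 
 * s3   s4  s4 
 * s4   s5  s5 
 * s5   s6  s6 
   s6   s6  s6 
(> = start, * = accepting)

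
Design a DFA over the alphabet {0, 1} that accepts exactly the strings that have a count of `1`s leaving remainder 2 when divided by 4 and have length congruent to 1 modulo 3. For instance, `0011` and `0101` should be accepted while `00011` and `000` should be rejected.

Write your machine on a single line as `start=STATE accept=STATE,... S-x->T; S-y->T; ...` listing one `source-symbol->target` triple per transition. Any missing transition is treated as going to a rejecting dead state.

Handle the two conditions separately and then intersect. The first has 4 states tracking the count of `1`s modulo 4; the second has 3 states tracking the input length modulo 3. A product state is a pair (one from each), accepting exactly when both do.
          0    1  
>  S0     S1   S2 
   S1     S3   S4 
   S2     S4   S5 
   S3     S0   S6 
   S4     S6   S7 
   S5     S7   S8 
   S6     S2   S9 
   S7     S9  S10 
   S8    S10   S1 
 * S9     S5  S11 
   S10   S11   S3 
   S11    S8   S0 
(> = start, * = accepting)

start=S0; accept=S9; S0-0->S1; S0-1->S2; S1-0->S3; S1-1->S4; S2-0->S4; S2-1->S5; S3-0->S0; S3-1->S6; S4-0->S6; S4-1->S7; S5-0->S7; S5-1->S8; S6-0->S2; S6-1->S9; S7-0->S9; S7-1->S10; S8-0->S10; S8-1->S1; S9-0->S5; S9-1->S11; S10-0->S11; S10-1->S3; S11-0->S8; S11-1->S0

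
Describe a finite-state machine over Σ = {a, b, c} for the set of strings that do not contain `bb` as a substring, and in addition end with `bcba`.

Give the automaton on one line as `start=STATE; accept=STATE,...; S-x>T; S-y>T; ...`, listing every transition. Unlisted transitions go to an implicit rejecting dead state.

Handle the two conditions separately and then intersect. The first has 3 states tracking partial matches of the forbidden pattern `bb`; the second has 5 states tracking how much of the suffix `bcba` has currently been matched. A product state is a pair (one from each), accepting exactly when both do. Minimizing collapses redundant product states.
A 6-state machine:
        a   b   c  
>  s0   s0  s1  s0 
   s1   s0  s2  s3 
   s2   s2  s2  s2 
   s3   s0  s4  s0 
   s4   s5  s2  s3 
 * s5   s0  s1  s0 
(> = start, * = accepting)

start=s0; accept=s5; s0-a>s0; s0-b>s1; s0-c>s0; s1-a>s0; s1-b>s2; s1-c>s3; s2-a>s2; s2-b>s2; s2-c>s2; s3-a>s0; s3-b>s4; s3-c>s0; s4-a>s5; s4-b>s2; s4-c>s3; s5-a>s0; s5-b>s1; s5-c>s0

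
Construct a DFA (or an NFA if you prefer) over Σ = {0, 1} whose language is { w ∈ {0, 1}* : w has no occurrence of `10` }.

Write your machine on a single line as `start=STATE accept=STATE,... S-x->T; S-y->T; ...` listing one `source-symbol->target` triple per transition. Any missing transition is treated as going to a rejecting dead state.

This is the complement of 'contains `10`'. Use the same substring-matching states — q0 through q2 holding how much of `10` has just been matched — but flip the accepting set: everything except the trap q2 accepts.
3 states suffice.
        0   1  
>* q0   q0  q1 
 * q1   q2  q1 
   q2   q2  q2 
(> = start, * = accepting)

start=q0; accept=q0,q1; q0-0->q0; q0-1->q1; q1-0->q2; q1-1->q1; q2-0->q2; q2-1->q2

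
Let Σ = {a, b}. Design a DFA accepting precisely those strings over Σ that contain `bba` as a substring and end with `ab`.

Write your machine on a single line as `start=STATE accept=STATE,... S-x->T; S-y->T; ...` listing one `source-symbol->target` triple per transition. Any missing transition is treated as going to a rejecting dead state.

Run two small machines in parallel and take their product. The first has 4 states tracking whether and how much of `bba` has been seen; the second has 3 states tracking how much of the suffix `ab` has currently been matched. A product state is a pair (one from each), accepting exactly when both do. After merging equivalent states the machine shrinks.
With 5 states:
        a   b  
>  S0   S0  S1 
   S1   S0  S2 
   S2   S3  S2 
   S3   S3  S4 
 * S4   S3  S2 
(> = start, * = accepting)

start=S0; accept=S4; S0-a->S0; S0-b->S1; S1-a->S0; S1-b->S2; S2-a->S3; S2-b->S2; S3-a->S3; S3-b->S4; S4-a->S3; S4-b->S2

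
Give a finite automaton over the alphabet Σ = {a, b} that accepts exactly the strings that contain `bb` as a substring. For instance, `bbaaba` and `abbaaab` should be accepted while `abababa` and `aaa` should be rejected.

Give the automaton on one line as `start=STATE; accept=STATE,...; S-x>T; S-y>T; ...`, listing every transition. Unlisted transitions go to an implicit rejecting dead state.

start=s0; accept=s2; s0-a>s0; s0-b>s1; s1-a>s0; s1-b>s2; s2-a>s2; s2-b>s2

Track how much of `bb` has been matched so far: state s0 is no progress, s2 is the absorbing accept state reached once `bb` has occurred. Intermediate states record partial matches; on a mismatch, fall back to the longest reusable overlap.
With 3 states:
        a   b  
>  s0   s0  s1 
   s1   s0  s2 
 * s2   s2  s2 
(> = start, * = accepting)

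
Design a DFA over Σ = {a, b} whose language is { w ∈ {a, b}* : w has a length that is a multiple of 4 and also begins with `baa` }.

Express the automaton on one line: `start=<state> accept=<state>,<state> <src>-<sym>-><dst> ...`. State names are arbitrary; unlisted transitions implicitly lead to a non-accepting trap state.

Handle the two conditions separately and then intersect. One (4 states) tracks the input length modulo 4; the other (5 states) tracks whether the input so far still matches the prefix `baa`. Each combined state is a pair, one component from each; accept when both components accept.
          a    b  
>  q0     q1   q2 
   q1     q3   q3 
   q2     q4   q3 
   q3     q5   q5 
   q4     q6   q5 
   q5     q7   q7 
   q6     q8   q8 
   q7     q1   q1 
 * q8     q9   q9 
   q9    q10  q10 
   q10    q6   q6 
(> = start, * = accepting)

start=q0 accept=q8 q0-a->q1 q0-b->q2 q1-a->q3 q1-b->q3 q2-a->q4 q2-b->q3 q3-a->q5 q3-b->q5 q4-a->q6 q4-b->q5 q5-a->q7 q5-b->q7 q6-a->q8 q6-b->q8 q7-a->q1 q7-b->q1 q8-a->q9 q8-b->q9 q9-a->q10 q9-b->q10 q10-a->q6 q10-b->q6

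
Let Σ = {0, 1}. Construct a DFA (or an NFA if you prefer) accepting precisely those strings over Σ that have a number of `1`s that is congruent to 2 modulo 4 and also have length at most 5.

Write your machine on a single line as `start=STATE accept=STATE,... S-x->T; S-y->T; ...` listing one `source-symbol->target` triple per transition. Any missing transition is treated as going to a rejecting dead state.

start=q0; accept=q5,q8,q12,q16; q0-0->q1; q0-1->q2; q1-0->q3; q1-1->q4; q2-0->q4; q2-1->q5; q3-0->q6; q3-1->q7; q4-0->q7; q4-1->q8; q5-0->q8; q5-1->q9; q6-0->q10; q6-1->q11; q7-0->q11; q7-1->q12; q8-0->q12; q8-1->q13; q9-0->q13; q9-1->q10; q10-0->q14; q10-1->q15; q11-0->q15; q11-1->q16; q12-0->q16; q12-1->q17; q13-0->q17; q13-1->q14; q14-0->q18; q14-1->q19; q15-0->q19; q15-1->q20; q16-0->q20; q16-1->q21; q17-0->q21; q17-1->q18; q18-0->q18; q18-1->q19; q19-0->q19; q19-1->q20; q20-0->q20; q20-1->q21; q21-0->q21; q21-1->q18

Run two small machines in parallel and take their product. The first has 4 states tracking the count of `1`s modulo 4; the second has 7 states tracking the input length, saturating at 6. A product state is a pair (one from each), accepting exactly when both do.
A 22-state machine:
          0    1  
>  q0     q1   q2 
   q1     q3   q4 
   q2     q4   q5 
   q3     q6   q7 
   q4     q7   q8 
 * q5     q8   q9 
   q6    q10  q11 
   q7    q11  q12 
 * q8    q12  q13 
   q9    q13  q10 
   q10   q14  q15 
   q11   q15  q16 
 * q12   q16  q17 
   q13   q17  q14 
   q14   q18  q19 
   q15   q19  q20 
 * q16   q20  q21 
   q17   q21  q18 
   q18   q18  q19 
   q19   q19  q20 
   q20   q20  q21 
   q21   q21  q18 
(> = start, * = accepting)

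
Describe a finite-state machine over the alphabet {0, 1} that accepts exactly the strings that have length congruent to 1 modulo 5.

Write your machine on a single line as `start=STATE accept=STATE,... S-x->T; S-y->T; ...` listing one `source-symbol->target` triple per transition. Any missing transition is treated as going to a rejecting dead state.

start=q0; accept=q1; q0-0->q1; q0-1->q1; q1-0->q2; q1-1->q2; q2-0->q3; q2-1->q3; q3-0->q4; q3-1->q4; q4-0->q0; q4-1->q0

Count input length modulo 5: every symbol advances one step around the cycle q0 → q1 → q2 → q3 → q4 → q0. Accept at q1.
5 states suffice.
        0   1  
>  q0   q1  q1 
 * q1   q2  q2 
   q2   q3  q3 
   q3   q4  q4 
   q4   q0  q0 
(> = start, * = accepting)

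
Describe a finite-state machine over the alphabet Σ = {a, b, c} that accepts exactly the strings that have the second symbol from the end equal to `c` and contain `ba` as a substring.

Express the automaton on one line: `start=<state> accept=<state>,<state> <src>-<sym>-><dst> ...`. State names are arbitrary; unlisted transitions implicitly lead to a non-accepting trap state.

start=q0 accept=q18,q19,q20 q0-a->q1 q0-b->q2 q0-c->q3 q1-a->q4 q1-b->q5 q1-c->q6 q2-a->q7 q2-b->q8 q2-c->q9 q3-a->q10 q3-b->q11 q3-c->q12 q4-a->q4 q4-b->q5 q4-c->q6 q5-a->q7 q5-b->q8 q5-c->q9 q6-a->q10 q6-b->q11 q6-c->q12 q7-a->q13 q7-b->q14 q7-c->q15 q8-a->q7 q8-b->q8 q8-c->q9 q9-a->q10 q9-b->q11 q9-c->q12 q10-a->q4 q10-b->q5 q10-c->q6 q11-a->q7 q11-b->q8 q11-c->q9 q12-a->q10 q12-b->q11 q12-c->q12 q13-a->q13 q13-b->q14 q13-c->q15 q14-a->q7 q14-b->q16 q14-c->q17 q15-a->q18 q15-b->q19 q15-c->q20 q16-a->q7 q16-b->q16 q16-c->q17 q17-a->q18 q17-b->q19 q17-c->q20 q18-a->q13 q18-b->q14 q18-c->q15 q19-a->q7 q19-b->q16 q19-c->q17 q20-a->q18 q20-b->q19 q20-c->q20

Run two small machines in parallel and take their product. One (13 states) tracks the last 2 symbols read; the other (3 states) tracks whether and how much of `ba` has been seen. Each combined state is a pair, one component from each; accept when both components accept.
With 21 states:
          a    b    c  
>  q0     q1   q2   q3 
   q1     q4   q5   q6 
   q2     q7   q8   q9 
   q3    q10  q11  q12 
   q4     q4   q5   q6 
   q5     q7   q8   q9 
   q6    q10  q11  q12 
   q7    q13  q14  q15 
   q8     q7   q8   q9 
   q9    q10  q11  q12 
   q10    q4   q5   q6 
   q11    q7   q8   q9 
   q12   q10  q11  q12 
   q13   q13  q14  q15 
   q14    q7  q16  q17 
   q15   q18  q19  q20 
   q16    q7  q16  q17 
   q17   q18  q19  q20 
 * q18   q13  q14  q15 
 * q19    q7  q16  q17 
 * q20   q18  q19  q20 
(> = start, * = accepting)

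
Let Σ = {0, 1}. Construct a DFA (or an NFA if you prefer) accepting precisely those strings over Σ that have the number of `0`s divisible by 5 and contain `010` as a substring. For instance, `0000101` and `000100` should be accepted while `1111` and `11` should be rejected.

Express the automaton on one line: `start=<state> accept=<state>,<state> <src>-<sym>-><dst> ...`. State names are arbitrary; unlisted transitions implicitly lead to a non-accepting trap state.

Handle the two conditions separately and then intersect. The first has 5 states tracking the count of `0`s modulo 5; the second has 4 states tracking whether and how much of `010` has been seen. A product state is a pair (one from each), accepting exactly when both do.
With 20 states:
          0    1  
>  s0     s1   s0 
   s1     s2   s3 
   s2     s4   s5 
   s3     s6   s7 
   s4     s8   s9 
   s5    s10  s11 
   s6    s10   s6 
   s7     s2   s7 
   s8    s12  s13 
   s9    s14  s15 
   s10   s14  s10 
   s11    s4  s11 
   s12    s1  s16 
   s13   s17  s18 
   s14   s17  s14 
   s15    s8  s15 
   s16   s19   s0 
 * s17   s19  s17 
   s18   s12  s18 
   s19    s6  s19 
(> = start, * = accepting)

start=s0 accept=s17 s0-0->s1 s0-1->s0 s1-0->s2 s1-1->s3 s2-0->s4 s2-1->s5 s3-0->s6 s3-1->s7 s4-0->s8 s4-1->s9 s5-0->s10 s5-1->s11 s6-0->s10 s6-1->s6 s7-0->s2 s7-1->s7 s8-0->s12 s8-1->s13 s9-0->s14 s9-1->s15 s10-0->s14 s10-1->s10 s11-0->s4 s11-1->s11 s12-0->s1 s12-1->s16 s13-0->s17 s13-1->s18 s14-0->s17 s14-1->s14 s15-0->s8 s15-1->s15 s16-0->s19 s16-1->s0 s17-0->s19 s17-1->s17 s18-0->s12 s18-1->s18 s19-0->s6 s19-1->s19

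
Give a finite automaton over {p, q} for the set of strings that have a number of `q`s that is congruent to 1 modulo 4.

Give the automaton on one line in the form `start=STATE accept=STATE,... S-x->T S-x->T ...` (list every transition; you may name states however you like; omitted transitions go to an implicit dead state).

The only thing that matters is how many `q`s have appeared, reduced mod 4. Use one state per residue: s0 for 0, …, s3 for 3. Reading `q` moves to the next residue; anything else stays put. s1 is accepting.
4 states suffice.
        p   q  
>  s0   s0  s1 
 * s1   s1  s2 
   s2   s2  s3 
   s3   s3  s0 
(> = start, * = accepting)

start=s0 accept=s1 s0-p->s0 s0-q->s1 s1-p->s1 s1-q->s2 s2-p->s2 s2-q->s3 s3-p->s3 s3-q->s0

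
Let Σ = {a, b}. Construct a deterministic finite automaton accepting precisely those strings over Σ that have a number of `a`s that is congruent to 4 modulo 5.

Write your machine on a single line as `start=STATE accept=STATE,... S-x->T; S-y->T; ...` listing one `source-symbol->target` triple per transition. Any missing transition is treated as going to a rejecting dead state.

Keep the running count of `a`s modulo 5: each `a` advances along the cycle s0 → s1 → s2 → s3 → s4 → s0 while other symbols loop. Accept at s4.
With 5 states:
        a   b  
>  s0   s1  s0 
   s1   s2  s1 
   s2   s3  s2 
   s3   s4  s3 
 * s4   s0  s4 
(> = start, * = accepting)

start=s0; accept=s4; s0-a->s1; s0-b->s0; s1-a->s2; s1-b->s1; s2-a->s3; s2-b->s2; s3-a->s4; s3-b->s3; s4-a->s0; s4-b->s4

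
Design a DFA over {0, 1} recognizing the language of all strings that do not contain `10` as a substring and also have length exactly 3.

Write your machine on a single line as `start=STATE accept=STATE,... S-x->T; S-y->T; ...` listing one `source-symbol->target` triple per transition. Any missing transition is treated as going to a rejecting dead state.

start=q0; accept=q6; q0-0->q1; q0-1->q2; q1-0->q3; q1-1->q4; q2-0->q5; q2-1->q4; q3-0->q6; q3-1->q6; q4-0->q5; q4-1->q6; q5-0->q5; q5-1->q5; q6-0->q5; q6-1->q5

Run two small machines in parallel and take their product. One (3 states) tracks partial matches of the forbidden pattern `10`; the other (5 states) tracks the input length, saturating at 4. Each combined state is a pair, one component from each; accept when both components accept. After merging equivalent states the machine shrinks.
        0   1  
>  q0   q1  q2 
   q1   q3  q4 
   q2   q5  q4 
   q3   q6  q6 
   q4   q5  q6 
   q5   q5  q5 
 * q6   q5  q5 
(> = start, * = accepting)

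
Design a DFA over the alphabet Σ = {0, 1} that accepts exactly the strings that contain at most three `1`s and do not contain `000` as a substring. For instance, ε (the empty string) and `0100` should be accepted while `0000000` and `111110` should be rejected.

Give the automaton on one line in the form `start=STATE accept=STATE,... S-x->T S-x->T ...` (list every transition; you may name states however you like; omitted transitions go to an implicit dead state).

Build one automaton per condition and run them in lockstep. The first has 5 states tracking the count of `1`s, saturating at 4; the second has 4 states tracking partial matches of the forbidden pattern `000`. A product state is a pair (one from each), accepting exactly when both do. After merging equivalent states the machine shrinks.
With 13 states:
          0    1  
>* q0     q1   q2 
 * q1     q3   q2 
 * q2     q4   q5 
 * q3     q6   q2 
 * q4     q7   q5 
 * q5     q8   q9 
   q6     q6   q6 
 * q7     q6   q5 
 * q8    q10   q9 
 * q9    q11   q6 
 * q10    q6   q9 
 * q11   q12   q6 
 * q12    q6   q6 
(> = start, * = accepting)

start=q0 accept=q0,q1,q2,q3,q4,q5,q7,q8,q9,q10,q11,q12 q0-0->q1 q0-1->q2 q1-0->q3 q1-1->q2 q2-0->q4 q2-1->q5 q3-0->q6 q3-1->q2 q4-0->q7 q4-1->q5 q5-0->q8 q5-1->q9 q6-0->q6 q6-1->q6 q7-0->q6 q7-1->q5 q8-0->q10 q8-1->q9 q9-0->q11 q9-1->q6 q10-0->q6 q10-1->q9 q11-0->q12 q11-1->q6 q12-0->q6 q12-1->q6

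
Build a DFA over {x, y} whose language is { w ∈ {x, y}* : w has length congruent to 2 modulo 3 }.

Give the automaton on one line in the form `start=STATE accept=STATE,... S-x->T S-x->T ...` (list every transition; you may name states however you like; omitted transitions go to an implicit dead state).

start=S0 accept=S2 S0-x->S1 S0-y->S1 S1-x->S2 S1-y->S2 S2-x->S0 S2-y->S0

Only the length mod 3 matters, so use a 3-cycle: from any state, every input symbol moves to the next state, wrapping S2 back to S0. Mark S2 accepting.
With 3 states:
        x   y  
>  S0   S1  S1 
   S1   S2  S2 
 * S2   S0  S0 
(> = start, * = accepting)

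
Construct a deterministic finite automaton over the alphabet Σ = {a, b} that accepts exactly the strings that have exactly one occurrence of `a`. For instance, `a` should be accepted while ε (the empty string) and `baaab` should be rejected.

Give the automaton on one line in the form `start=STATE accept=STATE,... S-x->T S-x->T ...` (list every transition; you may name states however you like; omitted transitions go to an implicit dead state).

Count `a`s, saturating at 2: state s0 means no `a` yet, s1 means one `a` seen, s2 means more than one. Each `a` increments (capped at s2); other symbols loop. Accept from {s1}.
        a   b  
>  s0   s1  s0 
 * s1   s2  s1 
   s2   s2  s2 
(> = start, * = accepting)

start=s0 accept=s1 s0-a->s1 s0-b->s0 s1-a->s2 s1-b->s1 s2-a->s2 s2-b->s2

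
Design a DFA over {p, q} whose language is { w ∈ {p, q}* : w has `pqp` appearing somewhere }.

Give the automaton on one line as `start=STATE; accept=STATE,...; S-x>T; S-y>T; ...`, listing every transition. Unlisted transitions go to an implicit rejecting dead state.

start=A; accept=D; A-p>B; A-q>A; B-p>B; B-q>C; C-p>D; C-q>A; D-p>D; D-q>D

Track how much of `pqp` has been matched so far: state A is no progress, D is the absorbing accept state reached once `pqp` has occurred. Intermediate states record partial matches; on a mismatch, fall back to the longest reusable overlap.
A 4-state machine:
       p  q 
>  A   B  A 
   B   B  C 
   C   D  A 
 * D   D  D 
(> = start, * = accepting)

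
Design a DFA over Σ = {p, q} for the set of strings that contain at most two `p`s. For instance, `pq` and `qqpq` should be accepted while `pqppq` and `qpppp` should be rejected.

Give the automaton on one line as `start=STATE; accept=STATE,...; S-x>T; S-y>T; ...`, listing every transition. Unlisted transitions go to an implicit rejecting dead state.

start=S0; accept=S0,S1,S2; S0-p>S1; S0-q>S0; S1-p>S2; S1-q>S1; S2-p>S3; S2-q>S2; S3-p>S3; S3-q>S3

Only the number of `p`s matters, and only up to 3. Make a chain S0 → S1 → S2 → S3 advanced by each `p` (with S3 absorbing); every other symbol self-loops. The accepting set is {S0, S1, S2}.
4 states suffice.
        p   q  
>* S0   S1  S0 
 * S1   S2  S1 
 * S2   S3  S2 
   S3   S3  S3 
(> = start, * = accepting)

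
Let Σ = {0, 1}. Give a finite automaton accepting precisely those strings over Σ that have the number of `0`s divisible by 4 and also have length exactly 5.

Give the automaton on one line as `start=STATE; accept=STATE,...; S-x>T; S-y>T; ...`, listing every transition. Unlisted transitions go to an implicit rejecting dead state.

start=s0; accept=s12; s0-0>s1; s0-1>s2; s1-0>s3; s1-1>s4; s2-0>s4; s2-1>s5; s3-0>s6; s3-1>s7; s4-0>s7; s4-1>s8; s5-0>s8; s5-1>s9; s6-0>s10; s6-1>s11; s7-0>s11; s7-1>s8; s8-0>s8; s8-1>s8; s9-0>s8; s9-1>s10; s10-0>s8; s10-1>s12; s11-0>s12; s11-1>s8; s12-0>s8; s12-1>s8

Build one automaton per condition and run them in lockstep. The first has 4 states tracking the count of `0`s modulo 4; the second has 7 states tracking the input length, saturating at 6. A product state is a pair (one from each), accepting exactly when both do. After merging equivalent states the machine shrinks.
A 13-state machine:
          0    1  
>  s0     s1   s2 
   s1     s3   s4 
   s2     s4   s5 
   s3     s6   s7 
   s4     s7   s8 
   s5     s8   s9 
   s6    s10  s11 
   s7    s11   s8 
   s8     s8   s8 
   s9     s8  s10 
   s10    s8  s12 
   s11   s12   s8 
 * s12    s8   s8 
(> = start, * = accepting)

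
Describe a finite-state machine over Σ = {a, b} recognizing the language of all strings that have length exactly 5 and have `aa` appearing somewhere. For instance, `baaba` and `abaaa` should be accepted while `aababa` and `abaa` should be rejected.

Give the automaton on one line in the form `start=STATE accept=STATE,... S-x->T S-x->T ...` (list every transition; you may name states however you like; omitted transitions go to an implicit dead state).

Build one automaton per condition and run them in lockstep. One (7 states) tracks the input length, saturating at 6; the other (3 states) tracks whether and how much of `aa` has been seen. Each combined state is a pair, one component from each; accept when both components accept.
18 states suffice.
          a    b  
>  q0     q1   q2 
   q1     q3   q4 
   q2     q5   q4 
   q3     q6   q6 
   q4     q7   q8 
   q5     q6   q8 
   q6     q9   q9 
   q7     q9  q10 
   q8    q11  q10 
   q9    q12  q12 
   q10   q13  q14 
   q11   q12  q14 
 * q12   q15  q15 
   q13   q15  q16 
   q14   q17  q16 
   q15   q15  q15 
   q16   q17  q16 
   q17   q15  q16 
(> = start, * = accepting)

start=q0 accept=q12 q0-a->q1 q0-b->q2 q1-a->q3 q1-b->q4 q2-a->q5 q2-b->q4 q3-a->q6 q3-b->q6 q4-a->q7 q4-b->q8 q5-a->q6 q5-b->q8 q6-a->q9 q6-b->q9 q7-a->q9 q7-b->q10 q8-a->q11 q8-b->q10 q9-a->q12 q9-b->q12 q10-a->q13 q10-b->q14 q11-a->q12 q11-b->q14 q12-a->q15 q12-b->q15 q13-a->q15 q13-b->q16 q14-a->q17 q14-b->q16 q15-a->q15 q15-b->q15 q16-a->q17 q16-b->q16 q17-a->q15 q17-b->q16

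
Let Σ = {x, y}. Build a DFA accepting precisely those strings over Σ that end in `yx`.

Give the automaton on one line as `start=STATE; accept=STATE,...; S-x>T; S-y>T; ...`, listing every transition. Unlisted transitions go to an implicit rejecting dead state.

Let each state record the length of the longest suffix of the input read so far that is also a prefix of `yx`. B means the last symbol is `y`; C means the last 2 symbols are `yx`. Accept only at C, where the string currently ends in `yx`.
With 3 states:
       x  y 
>  A   A  B 
   B   C  B 
 * C   A  B 
(> = start, * = accepting)

start=A; accept=C; A-x>A; A-y>B; B-x>C; B-y>B; C-x>A; C-y>B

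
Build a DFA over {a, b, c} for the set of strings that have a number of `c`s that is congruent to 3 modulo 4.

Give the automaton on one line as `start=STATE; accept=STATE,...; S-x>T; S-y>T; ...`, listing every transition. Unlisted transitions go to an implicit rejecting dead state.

start=q0; accept=q3; q0-a>q0; q0-b>q0; q0-c>q1; q1-a>q1; q1-b>q1; q1-c>q2; q2-a>q2; q2-b>q2; q2-c>q3; q3-a>q3; q3-b>q3; q3-c>q0

Keep the running count of `c`s modulo 4: each `c` advances along the cycle q0 → q1 → q2 → q3 → q0 while other symbols loop. Accept at q3.
        a   b   c  
>  q0   q0  q0  q1 
   q1   q1  q1  q2 
   q2   q2  q2  q3 
 * q3   q3  q3  q0 
(> = start, * = accepting)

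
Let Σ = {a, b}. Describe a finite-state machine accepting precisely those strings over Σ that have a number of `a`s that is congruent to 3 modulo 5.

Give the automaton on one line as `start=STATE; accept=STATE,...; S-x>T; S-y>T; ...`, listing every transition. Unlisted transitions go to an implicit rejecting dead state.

start=s0; accept=s3; s0-a>s1; s0-b>s0; s1-a>s2; s1-b>s1; s2-a>s3; s2-b>s2; s3-a>s4; s3-b>s3; s4-a>s0; s4-b>s4

Keep the running count of `a`s modulo 5: each `a` advances along the cycle s0 → s1 → s2 → s3 → s4 → s0 while other symbols loop. Accept at s3.
        a   b  
>  s0   s1  s0 
   s1   s2  s1 
   s2   s3  s2 
 * s3   s4  s3 
   s4   s0  s4 
(> = start, * = accepting)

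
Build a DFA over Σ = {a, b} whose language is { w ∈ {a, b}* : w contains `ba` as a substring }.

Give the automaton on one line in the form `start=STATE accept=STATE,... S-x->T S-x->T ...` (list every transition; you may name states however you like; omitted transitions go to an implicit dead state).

Track how much of `ba` has been matched so far: state q0 is no progress, q2 is the absorbing accept state reached once `ba` has occurred. Intermediate states record partial matches; on a mismatch, fall back to the longest reusable overlap.
        a   b  
>  q0   q0  q1 
   q1   q2  q1 
 * q2   q2  q2 
(> = start, * = accepting)

start=q0 accept=q2 q0-a->q0 q0-b->q1 q1-a->q2 q1-b->q1 q2-a->q2 q2-b->q2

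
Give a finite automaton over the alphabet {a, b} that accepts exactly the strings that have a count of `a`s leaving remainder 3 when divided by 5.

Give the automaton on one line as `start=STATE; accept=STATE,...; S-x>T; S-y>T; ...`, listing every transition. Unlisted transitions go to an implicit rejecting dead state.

start=S0; accept=S3; S0-a>S1; S0-b>S0; S1-a>S2; S1-b>S1; S2-a>S3; S2-b>S2; S3-a>S4; S3-b>S3; S4-a>S0; S4-b>S4

Keep the running count of `a`s modulo 5: each `a` advances along the cycle S0 → S1 → S2 → S3 → S4 → S0 while other symbols loop. Accept at S3.
5 states suffice.
        a   b  
>  S0   S1  S0 
   S1   S2  S1 
   S2   S3  S2 
 * S3   S4  S3 
   S4   S0  S4 
(> = start, * = accepting)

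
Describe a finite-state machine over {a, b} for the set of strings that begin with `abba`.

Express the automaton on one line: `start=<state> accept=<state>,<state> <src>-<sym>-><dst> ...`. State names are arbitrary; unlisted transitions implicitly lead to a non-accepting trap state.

Walk along `abba` while the input agrees: from q0 take `a` to q1, and so on. Any deviation drops to the rejecting sink q5. Once q4 is reached the prefix is confirmed and every continuation is accepted.
6 states suffice.
        a   b  
>  q0   q1  q5 
   q1   q5  q2 
   q2   q5  q3 
   q3   q4  q5 
 * q4   q4  q4 
   q5   q5  q5 
(> = start, * = accepting)

start=q0 accept=q4 q0-a->q1 q0-b->q5 q1-a->q5 q1-b->q2 q2-a->q5 q2-b->q3 q3-a->q4 q3-b->q5 q4-a->q4 q4-b->q4 q5-a->q5 q5-b->q5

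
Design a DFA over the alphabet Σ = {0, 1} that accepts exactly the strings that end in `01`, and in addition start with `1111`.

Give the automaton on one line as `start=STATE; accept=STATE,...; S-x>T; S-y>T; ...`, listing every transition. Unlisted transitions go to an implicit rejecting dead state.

Build one automaton per condition and run them in lockstep. One (3 states) tracks how much of the suffix `01` has currently been matched; the other (6 states) tracks whether the input so far still matches the prefix `1111`. Each combined state is a pair, one component from each; accept when both components accept. After merging equivalent states the machine shrinks.
       0  1 
>  A   B  C 
   B   B  B 
   C   B  D 
   D   B  E 
   E   B  F 
   F   G  F 
   G   G  H 
 * H   G  F 
(> = start, * = accepting)

start=A; accept=H; A-0>B; A-1>C; B-0>B; B-1>B; C-0>B; C-1>D; D-0>B; D-1>E; E-0>B; E-1>F; F-0>G; F-1>F; G-0>G; G-1>H; H-0>G; H-1>F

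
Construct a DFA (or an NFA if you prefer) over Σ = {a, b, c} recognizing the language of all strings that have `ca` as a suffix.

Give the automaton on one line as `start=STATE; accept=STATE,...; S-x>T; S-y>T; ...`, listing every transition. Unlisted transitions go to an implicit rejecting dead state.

Remember how much of `ca` the current input suffix matches. State q0 means no match yet; q1 means the last symbol is `c`; q2 means the last 2 symbols are `ca`. Only q2 accepts. On a mismatch, fall back to the longest proper suffix that is still a prefix of `ca`.
3 states suffice.
        a   b   c  
>  q0   q0  q0  q1 
   q1   q2  q0  q1 
 * q2   q0  q0  q1 
(> = start, * = accepting)

start=q0; accept=q2; q0-a>q0; q0-b>q0; q0-c>q1; q1-a>q2; q1-b>q0; q1-c>q1; q2-a>q0; q2-b>q0; q2-c>q1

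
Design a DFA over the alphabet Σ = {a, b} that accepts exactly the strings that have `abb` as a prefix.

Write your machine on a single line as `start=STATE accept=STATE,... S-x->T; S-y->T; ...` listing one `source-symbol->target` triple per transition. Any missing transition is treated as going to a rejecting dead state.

start=q0; accept=q3; q0-a->q1; q0-b->q4; q1-a->q4; q1-b->q2; q2-a->q4; q2-b->q3; q3-a->q3; q3-b->q3; q4-a->q4; q4-b->q4

Check the first 3 symbols one by one: q0 through q2 record how many have matched `abb` so far; any wrong symbol goes to the dead state q4. After all 3 match we enter the accepting sink q3.
5 states suffice.
        a   b  
>  q0   q1  q4 
   q1   q4  q2 
   q2   q4  q3 
 * q3   q3  q3 
   q4   q4  q4 
(> = start, * = accepting)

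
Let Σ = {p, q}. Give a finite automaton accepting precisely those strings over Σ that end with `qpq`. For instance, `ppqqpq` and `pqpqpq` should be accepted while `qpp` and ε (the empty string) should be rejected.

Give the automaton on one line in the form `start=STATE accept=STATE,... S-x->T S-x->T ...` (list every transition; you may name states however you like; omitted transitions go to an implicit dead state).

start=s0 accept=s3 s0-p->s0 s0-q->s1 s1-p->s2 s1-q->s1 s2-p->s0 s2-q->s3 s3-p->s2 s3-q->s1

Remember how much of `qpq` the current input suffix matches. State s0 means no match yet; s1 means the last symbol is `q`; s2 means the last 2 symbols are `qp`; s3 means the last 3 symbols are `qpq`. Only s3 accepts. On a mismatch, fall back to the longest proper suffix that is still a prefix of `qpq`.
        p   q  
>  s0   s0  s1 
   s1   s2  s1 
   s2   s0  s3 
 * s3   s2  s1 
(> = start, * = accepting)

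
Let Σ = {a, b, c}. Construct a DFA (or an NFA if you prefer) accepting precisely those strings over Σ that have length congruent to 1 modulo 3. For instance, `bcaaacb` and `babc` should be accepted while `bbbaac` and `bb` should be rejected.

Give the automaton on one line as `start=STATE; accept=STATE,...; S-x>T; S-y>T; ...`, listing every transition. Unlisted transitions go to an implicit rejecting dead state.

Count input length modulo 3: every symbol advances one step around the cycle S0 → S1 → S2 → S0. Accept at S1.
        a   b   c  
>  S0   S1  S1  S1 
 * S1   S2  S2  S2 
   S2   S0  S0  S0 
(> = start, * = accepting)

start=S0; accept=S1; S0-a>S1; S0-b>S1; S0-c>S1; S1-a>S2; S1-b>S2; S1-c>S2; S2-a>S0; S2-b>S0; S2-c>S0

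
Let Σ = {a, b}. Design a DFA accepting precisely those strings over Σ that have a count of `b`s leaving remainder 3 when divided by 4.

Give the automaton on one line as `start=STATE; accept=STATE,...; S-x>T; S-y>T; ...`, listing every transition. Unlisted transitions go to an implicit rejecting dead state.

The only thing that matters is how many `b`s have appeared, reduced mod 4. Use one state per residue: s0 for 0, …, s3 for 3. Reading `b` moves to the next residue; anything else stays put. s3 is accepting.
        a   b  
>  s0   s0  s1 
   s1   s1  s2 
   s2   s2  s3 
 * s3   s3  s0 
(> = start, * = accepting)

start=s0; accept=s3; s0-a>s0; s0-b>s1; s1-a>s1; s1-b>s2; s2-a>s2; s2-b>s3; s3-a>s3; s3-b>s0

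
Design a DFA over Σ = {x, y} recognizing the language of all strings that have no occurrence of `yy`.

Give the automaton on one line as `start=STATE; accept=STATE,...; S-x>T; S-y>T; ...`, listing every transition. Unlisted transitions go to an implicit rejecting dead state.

Track partial matches of the forbidden pattern `yy`. State q2 is a dead state reached once `yy` has occurred; every other state accepts. q0 means no part of `yy` is currently matched.
With 3 states:
        x   y  
>* q0   q0  q1 
 * q1   q0  q2 
   q2   q2  q2 
(> = start, * = accepting)

start=q0; accept=q0,q1; q0-x>q0; q0-y>q1; q1-x>q0; q1-y>q2; q2-x>q2; q2-y>q2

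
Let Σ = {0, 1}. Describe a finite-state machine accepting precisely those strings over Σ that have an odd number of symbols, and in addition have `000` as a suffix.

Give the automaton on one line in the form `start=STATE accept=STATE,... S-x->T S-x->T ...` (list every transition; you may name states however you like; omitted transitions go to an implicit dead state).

Handle the two conditions separately and then intersect. The first has 2 states tracking the input length modulo 2; the second has 4 states tracking how much of the suffix `000` has currently been matched. A product state is a pair (one from each), accepting exactly when both do. Minimizing collapses redundant product states.
With 5 states:
       0  1 
>  A   B  C 
   B   D  A 
   C   A  A 
   D   E  C 
 * E   D  A 
(> = start, * = accepting)

start=A accept=E A-0->B A-1->C B-0->D B-1->A C-0->A C-1->A D-0->E D-1->C E-0->D E-1->A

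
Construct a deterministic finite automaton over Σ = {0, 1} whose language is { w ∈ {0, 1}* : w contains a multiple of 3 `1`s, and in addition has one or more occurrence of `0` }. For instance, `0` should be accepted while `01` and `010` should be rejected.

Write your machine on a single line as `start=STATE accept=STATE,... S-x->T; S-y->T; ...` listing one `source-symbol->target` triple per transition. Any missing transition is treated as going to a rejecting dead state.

start=S0; accept=S1,S3; S0-0->S1; S0-1->S2; S1-0->S3; S1-1->S4; S2-0->S4; S2-1->S5; S3-0->S3; S3-1->S6; S4-0->S6; S4-1->S7; S5-0->S7; S5-1->S0; S6-0->S6; S6-1->S8; S7-0->S8; S7-1->S1; S8-0->S8; S8-1->S3

Build one automaton per condition and run them in lockstep. One (3 states) tracks the count of `1`s modulo 3; the other (3 states) tracks the count of `0`s, saturating at 2. Each combined state is a pair, one component from each; accept when both components accept.
A 9-state machine:
        0   1  
>  S0   S1  S2 
 * S1   S3  S4 
   S2   S4  S5 
 * S3   S3  S6 
   S4   S6  S7 
   S5   S7  S0 
   S6   S6  S8 
   S7   S8  S1 
   S8   S8  S3 
(> = start, * = accepting)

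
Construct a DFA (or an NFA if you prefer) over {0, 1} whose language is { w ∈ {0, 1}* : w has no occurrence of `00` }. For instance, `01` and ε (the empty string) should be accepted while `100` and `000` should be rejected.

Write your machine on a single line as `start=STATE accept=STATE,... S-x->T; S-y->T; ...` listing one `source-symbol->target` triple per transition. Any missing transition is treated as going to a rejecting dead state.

Track partial matches of the forbidden pattern `00`. State q2 is a dead state reached once `00` has occurred; every other state accepts. q0 means no part of `00` is currently matched.
        0   1  
>* q0   q1  q0 
 * q1   q2  q0 
   q2   q2  q2 
(> = start, * = accepting)

start=q0; accept=q0,q1; q0-0->q1; q0-1->q0; q1-0->q2; q1-1->q0; q2-0->q2; q2-1->q2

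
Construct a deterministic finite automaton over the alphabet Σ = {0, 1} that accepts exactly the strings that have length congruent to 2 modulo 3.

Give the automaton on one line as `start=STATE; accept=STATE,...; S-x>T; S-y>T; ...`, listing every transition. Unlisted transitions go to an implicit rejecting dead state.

start=q0; accept=q2; q0-0>q1; q0-1>q1; q1-0>q2; q1-1>q2; q2-0>q0; q2-1>q0

Count input length modulo 3: every symbol advances one step around the cycle q0 → q1 → q2 → q0. Accept at q2.
With 3 states:
        0   1  
>  q0   q1  q1 
   q1   q2  q2 
 * q2   q0  q0 
(> = start, * = accepting)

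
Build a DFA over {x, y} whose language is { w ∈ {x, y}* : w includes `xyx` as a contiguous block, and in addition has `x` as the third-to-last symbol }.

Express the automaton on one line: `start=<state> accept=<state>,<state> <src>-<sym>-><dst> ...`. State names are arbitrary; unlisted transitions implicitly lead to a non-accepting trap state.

start=q0 accept=q3,q6,q7,q8 q0-x->q1 q0-y->q0 q1-x->q1 q1-y->q2 q2-x->q3 q2-y->q0 q3-x->q4 q3-y->q5 q4-x->q6 q4-y->q7 q5-x->q3 q5-y->q8 q6-x->q6 q6-y->q7 q7-x->q3 q7-y->q8 q8-x->q9 q8-y->q10 q9-x->q4 q9-y->q5 q10-x->q9 q10-y->q10

Handle the two conditions separately and then intersect. The first has 4 states tracking whether and how much of `xyx` has been seen; the second has 15 states tracking the last 3 symbols read. A product state is a pair (one from each), accepting exactly when both do. After merging equivalent states the machine shrinks.
          x    y  
>  q0     q1   q0 
   q1     q1   q2 
   q2     q3   q0 
 * q3     q4   q5 
   q4     q6   q7 
   q5     q3   q8 
 * q6     q6   q7 
 * q7     q3   q8 
 * q8     q9  q10 
   q9     q4   q5 
   q10    q9  q10 
(> = start, * = accepting)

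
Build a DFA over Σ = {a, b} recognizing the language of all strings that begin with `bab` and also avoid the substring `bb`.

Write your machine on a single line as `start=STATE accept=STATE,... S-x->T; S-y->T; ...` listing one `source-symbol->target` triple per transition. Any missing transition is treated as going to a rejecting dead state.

start=s0; accept=s4,s5; s0-a->s1; s0-b->s2; s1-a->s1; s1-b->s1; s2-a->s3; s2-b->s1; s3-a->s1; s3-b->s4; s4-a->s5; s4-b->s1; s5-a->s5; s5-b->s4

Run two small machines in parallel and take their product. One (5 states) tracks whether the input so far still matches the prefix `bab`; the other (3 states) tracks partial matches of the forbidden pattern `bb`. Each combined state is a pair, one component from each; accept when both components accept. After merging equivalent states the machine shrinks.
6 states suffice.
        a   b  
>  s0   s1  s2 
   s1   s1  s1 
   s2   s3  s1 
   s3   s1  s4 
 * s4   s5  s1 
 * s5   s5  s4 
(> = start, * = accepting)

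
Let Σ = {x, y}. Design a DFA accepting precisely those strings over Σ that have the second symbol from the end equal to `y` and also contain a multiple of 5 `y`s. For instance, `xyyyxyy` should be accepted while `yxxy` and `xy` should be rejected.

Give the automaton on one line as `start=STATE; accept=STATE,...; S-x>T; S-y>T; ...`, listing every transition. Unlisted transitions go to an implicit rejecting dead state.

Run two small machines in parallel and take their product. The first has 7 states tracking the last 2 symbols read; the second has 5 states tracking the count of `y`s modulo 5. A product state is a pair (one from each), accepting exactly when both do. After merging equivalent states the machine shrinks.
        x   y  
>  q0   q0  q1 
   q1   q1  q2 
   q2   q2  q3 
   q3   q3  q4 
   q4   q5  q6 
   q5   q5  q7 
 * q6   q8  q1 
   q7   q8  q1 
 * q8   q0  q1 
(> = start, * = accepting)

start=q0; accept=q6,q8; q0-x>q0; q0-y>q1; q1-x>q1; q1-y>q2; q2-x>q2; q2-y>q3; q3-x>q3; q3-y>q4; q4-x>q5; q4-y>q6; q5-x>q5; q5-y>q7; q6-x>q8; q6-y>q1; q7-x>q8; q7-y>q1; q8-x>q0; q8-y>q1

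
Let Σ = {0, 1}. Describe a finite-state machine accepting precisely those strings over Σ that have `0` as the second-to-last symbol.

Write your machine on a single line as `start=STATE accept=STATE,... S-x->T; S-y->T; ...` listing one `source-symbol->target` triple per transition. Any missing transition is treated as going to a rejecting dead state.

start=s0; accept=s3,s4; s0-0->s1; s0-1->s2; s1-0->s3; s1-1->s4; s2-0->s5; s2-1->s6; s3-0->s3; s3-1->s4; s4-0->s5; s4-1->s6; s5-0->s3; s5-1->s4; s6-0->s5; s6-1->s6

Because acceptance depends on a position counted from the end, the machine has to buffer the most recent 2 symbols. Make each state the string of the last up-to-2 symbols read; on input `x` shift the window left and append `x`. Accept when the buffered window has length 2 and begins with `0`.
With 7 states:
        0   1  
>  s0   s1  s2 
   s1   s3  s4 
   s2   s5  s6 
 * s3   s3  s4 
 * s4   s5  s6 
   s5   s3  s4 
   s6   s5  s6 
(> = start, * = accepting)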